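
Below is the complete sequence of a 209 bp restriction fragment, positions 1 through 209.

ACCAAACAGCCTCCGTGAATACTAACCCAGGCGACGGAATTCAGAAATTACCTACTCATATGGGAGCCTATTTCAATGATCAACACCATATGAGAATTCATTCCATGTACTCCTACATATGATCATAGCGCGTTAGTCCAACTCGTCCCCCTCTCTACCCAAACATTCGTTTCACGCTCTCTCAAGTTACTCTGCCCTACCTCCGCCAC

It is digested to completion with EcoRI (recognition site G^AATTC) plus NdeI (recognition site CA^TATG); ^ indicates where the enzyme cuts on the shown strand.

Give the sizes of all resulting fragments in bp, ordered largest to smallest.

EcoRI sites (GAATTC) start at positions 37, 94.
EcoRI cuts after the first base of each site, so after positions 37, 94.
NdeI sites (CATATG) start at positions 57, 87, 116.
NdeI cuts after base 2 of each site, so after positions 58, 88, 117.
Combined cut positions: 37, 58, 88, 94, 117.
Linear molecule, 5 cuts → 6 fragments:
  1–37 → 37 bp
  38–58 → 21 bp
  59–88 → 30 bp
  89–94 → 6 bp
  95–117 → 23 bp
  118–209 → 92 bp
Sorted largest to smallest: 92, 37, 30, 23, 21, 6 bp.

92, 37, 30, 23, 21, 6 bp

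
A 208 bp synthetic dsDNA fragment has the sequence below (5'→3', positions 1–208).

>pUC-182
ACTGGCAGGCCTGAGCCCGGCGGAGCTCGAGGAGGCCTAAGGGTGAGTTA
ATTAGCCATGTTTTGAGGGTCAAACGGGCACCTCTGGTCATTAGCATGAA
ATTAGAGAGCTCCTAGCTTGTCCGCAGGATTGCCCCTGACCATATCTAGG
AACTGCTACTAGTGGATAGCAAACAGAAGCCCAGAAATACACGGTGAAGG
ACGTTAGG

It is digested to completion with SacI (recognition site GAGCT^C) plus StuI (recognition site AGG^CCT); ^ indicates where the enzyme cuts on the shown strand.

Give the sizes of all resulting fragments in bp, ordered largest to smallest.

97, 76, 18, 9, 8 bp

SacI sites (GAGCTC) start at positions 23, 107.
SacI cuts after base 5 of each site (before the last base), so after positions 27, 111.
StuI sites (AGGCCT) start at positions 7, 33.
StuI cuts after base 3 of each site, so after positions 9, 35.
Combined cut positions: 9, 27, 35, 111.
Linear molecule, 4 cuts → 5 fragments:
  1–9 → 9 bp
  10–27 → 18 bp
  28–35 → 8 bp
  36–111 → 76 bp
  112–208 → 97 bp
Sorted largest to smallest: 97, 76, 18, 9, 8 bp.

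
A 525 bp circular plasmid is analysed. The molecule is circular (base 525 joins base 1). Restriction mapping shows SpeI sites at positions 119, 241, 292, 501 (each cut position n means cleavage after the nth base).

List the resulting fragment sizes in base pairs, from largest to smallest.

Circular molecule, 4 cuts → 4 fragments:
  241 − 119 = 122 bp
  292 − 241 = 51 bp
  501 − 292 = 209 bp
  wrap: 525 − 501 + 119 = 143 bp
Sorted largest to smallest: 209, 143, 122, 51 bp.

209, 143, 122, 51 bp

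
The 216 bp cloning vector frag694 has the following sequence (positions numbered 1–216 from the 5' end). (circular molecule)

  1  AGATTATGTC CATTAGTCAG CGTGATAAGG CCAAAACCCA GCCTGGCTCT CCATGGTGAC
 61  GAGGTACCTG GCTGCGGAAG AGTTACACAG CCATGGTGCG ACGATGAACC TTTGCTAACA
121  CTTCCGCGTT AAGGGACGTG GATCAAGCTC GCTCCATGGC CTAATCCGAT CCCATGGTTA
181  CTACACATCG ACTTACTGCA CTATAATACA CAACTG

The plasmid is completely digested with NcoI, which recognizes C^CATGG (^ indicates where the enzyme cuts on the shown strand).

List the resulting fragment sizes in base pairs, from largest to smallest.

NcoI sites (CCATGG) start at positions 51, 91, 154, 172.
NcoI cuts after the first base of each site, so after positions 51, 91, 154, 172.
Circular molecule, 4 cuts → 4 fragments:
  52–91 → 40 bp
  92–154 → 63 bp
  155–172 → 18 bp
  173–216 then 1–51 → 44 + 51 = 95 bp
Sorted largest to smallest: 95, 63, 40, 18 bp.

95, 63, 40, 18 bp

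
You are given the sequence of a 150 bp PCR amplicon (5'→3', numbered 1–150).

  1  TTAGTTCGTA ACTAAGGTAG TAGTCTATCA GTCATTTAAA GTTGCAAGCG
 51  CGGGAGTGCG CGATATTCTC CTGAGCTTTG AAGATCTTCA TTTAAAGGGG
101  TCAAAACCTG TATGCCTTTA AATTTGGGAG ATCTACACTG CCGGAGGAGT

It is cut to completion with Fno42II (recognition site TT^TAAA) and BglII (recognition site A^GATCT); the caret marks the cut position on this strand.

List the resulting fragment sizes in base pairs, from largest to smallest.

46, 36, 26, 21, 11, 10 bp

Fno42II sites (TTTAAA) start at positions 35, 91, 117.
Fno42II cuts after base 2 of each site, so after positions 36, 92, 118.
BglII sites (AGATCT) start at positions 82, 129.
BglII cuts after the first base of each site, so after positions 82, 129.
Combined cut positions: 36, 82, 92, 118, 129.
Linear molecule, 5 cuts → 6 fragments:
  1–36 → 36 bp
  37–82 → 46 bp
  83–92 → 10 bp
  93–118 → 26 bp
  119–129 → 11 bp
  130–150 → 21 bp
Sorted largest to smallest: 46, 36, 26, 21, 11, 10 bp.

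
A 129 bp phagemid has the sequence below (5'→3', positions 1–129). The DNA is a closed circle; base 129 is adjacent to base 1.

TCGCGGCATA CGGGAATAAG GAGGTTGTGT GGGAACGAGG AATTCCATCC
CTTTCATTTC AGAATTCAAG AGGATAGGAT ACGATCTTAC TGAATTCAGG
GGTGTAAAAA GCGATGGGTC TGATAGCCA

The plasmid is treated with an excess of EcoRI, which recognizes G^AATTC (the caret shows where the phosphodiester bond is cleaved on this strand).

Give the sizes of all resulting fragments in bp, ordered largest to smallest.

77, 30, 22 bp

EcoRI sites (GAATTC) start at positions 40, 62, 92.
EcoRI cuts after the first base of each site, so after positions 40, 62, 92.
Circular molecule, 3 cuts → 3 fragments:
  41–62 → 22 bp
  63–92 → 30 bp
  93–129 then 1–40 → 37 + 40 = 77 bp
Sorted largest to smallest: 77, 30, 22 bp.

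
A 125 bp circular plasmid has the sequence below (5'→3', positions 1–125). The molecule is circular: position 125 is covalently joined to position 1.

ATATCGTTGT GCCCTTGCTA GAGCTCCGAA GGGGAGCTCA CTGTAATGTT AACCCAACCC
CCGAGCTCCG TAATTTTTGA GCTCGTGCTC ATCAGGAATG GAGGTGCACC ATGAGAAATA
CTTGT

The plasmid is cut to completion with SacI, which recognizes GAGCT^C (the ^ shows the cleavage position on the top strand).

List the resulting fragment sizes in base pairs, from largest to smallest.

SacI sites (GAGCTC) start at positions 21, 34, 63, 79.
SacI cuts after base 5 of each site (before the last base), so after positions 25, 38, 67, 83.
Circular molecule, 4 cuts → 4 fragments:
  26–38 → 13 bp
  39–67 → 29 bp
  68–83 → 16 bp
  84–125 then 1–25 → 42 + 25 = 67 bp
Sorted largest to smallest: 67, 29, 16, 13 bp.

67, 29, 16, 13 bp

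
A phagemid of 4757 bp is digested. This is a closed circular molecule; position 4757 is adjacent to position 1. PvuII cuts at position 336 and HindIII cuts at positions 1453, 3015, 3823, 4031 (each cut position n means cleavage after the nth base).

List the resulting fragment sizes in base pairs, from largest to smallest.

Combined cut positions (sorted): 336, 1453, 3015, 3823, 4031.
Circular molecule, 5 cuts → 5 fragments:
  1453 − 336 = 1117 bp
  3015 − 1453 = 1562 bp
  3823 − 3015 = 808 bp
  4031 − 3823 = 208 bp
  wrap: 4757 − 4031 + 336 = 1062 bp
Sorted largest to smallest: 1562, 1117, 1062, 808, 208 bp.

1562, 1117, 1062, 808, 208 bp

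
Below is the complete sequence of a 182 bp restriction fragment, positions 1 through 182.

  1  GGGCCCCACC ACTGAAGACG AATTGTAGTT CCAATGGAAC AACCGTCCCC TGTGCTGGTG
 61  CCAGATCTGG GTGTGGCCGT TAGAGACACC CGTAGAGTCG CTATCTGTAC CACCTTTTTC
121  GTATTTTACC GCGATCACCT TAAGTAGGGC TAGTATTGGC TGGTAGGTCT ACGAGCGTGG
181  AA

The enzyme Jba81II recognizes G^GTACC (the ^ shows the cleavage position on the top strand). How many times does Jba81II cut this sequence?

No occurrence of GGTACC is present in the sequence.
Jba81II does not cut: 0 sites.

0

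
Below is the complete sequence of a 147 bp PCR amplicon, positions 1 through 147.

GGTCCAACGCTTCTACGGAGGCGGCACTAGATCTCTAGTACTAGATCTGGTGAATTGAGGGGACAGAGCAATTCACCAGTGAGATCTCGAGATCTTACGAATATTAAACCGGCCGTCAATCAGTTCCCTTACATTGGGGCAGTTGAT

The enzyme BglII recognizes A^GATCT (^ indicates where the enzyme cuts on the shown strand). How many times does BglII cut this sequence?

4

AGATCT occurs starting at positions 29, 43, 82, 90.
BglII cuts at 4 sites.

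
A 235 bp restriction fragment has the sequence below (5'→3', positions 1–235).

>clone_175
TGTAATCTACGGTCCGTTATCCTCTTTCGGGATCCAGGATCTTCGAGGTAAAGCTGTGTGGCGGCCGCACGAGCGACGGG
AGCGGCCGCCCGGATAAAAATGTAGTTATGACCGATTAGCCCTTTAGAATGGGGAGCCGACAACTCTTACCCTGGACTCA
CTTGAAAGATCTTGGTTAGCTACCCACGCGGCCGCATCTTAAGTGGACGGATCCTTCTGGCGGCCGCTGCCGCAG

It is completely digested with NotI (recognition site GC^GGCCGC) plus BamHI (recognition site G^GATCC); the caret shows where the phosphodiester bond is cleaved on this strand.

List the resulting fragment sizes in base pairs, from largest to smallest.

106, 32, 30, 21, 20, 14, 12 bp

NotI sites (GCGGCCGC) start at positions 61, 82, 188, 220.
NotI cuts after base 2 of each site, so after positions 62, 83, 189, 221.
BamHI sites (GGATCC) start at positions 30, 209.
BamHI cuts after the first base of each site, so after positions 30, 209.
Combined cut positions: 30, 62, 83, 189, 209, 221.
Linear molecule, 6 cuts → 7 fragments:
  1–30 → 30 bp
  31–62 → 32 bp
  63–83 → 21 bp
  84–189 → 106 bp
  190–209 → 20 bp
  210–221 → 12 bp
  222–235 → 14 bp
Sorted largest to smallest: 106, 32, 30, 21, 20, 14, 12 bp.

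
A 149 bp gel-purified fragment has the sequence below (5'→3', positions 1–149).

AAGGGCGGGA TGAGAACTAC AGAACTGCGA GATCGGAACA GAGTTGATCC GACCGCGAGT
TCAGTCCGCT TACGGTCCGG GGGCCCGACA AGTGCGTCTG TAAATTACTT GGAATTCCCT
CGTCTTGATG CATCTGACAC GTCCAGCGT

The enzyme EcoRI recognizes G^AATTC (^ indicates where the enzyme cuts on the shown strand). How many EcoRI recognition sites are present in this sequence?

1

GAATTC occurs starting at position 112.
EcoRI cuts at 1 site.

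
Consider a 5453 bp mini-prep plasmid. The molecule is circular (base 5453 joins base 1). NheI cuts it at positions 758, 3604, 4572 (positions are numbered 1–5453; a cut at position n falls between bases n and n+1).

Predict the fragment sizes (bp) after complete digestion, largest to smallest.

2846, 1639, 968 bp

Circular molecule, 3 cuts → 3 fragments:
  3604 − 758 = 2846 bp
  4572 − 3604 = 968 bp
  wrap: 5453 − 4572 + 758 = 1639 bp
Sorted largest to smallest: 2846, 1639, 968 bp.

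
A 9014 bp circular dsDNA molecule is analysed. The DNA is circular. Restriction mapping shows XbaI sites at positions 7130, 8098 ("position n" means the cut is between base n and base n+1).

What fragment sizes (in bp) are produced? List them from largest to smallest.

Circular molecule, 2 cuts → 2 fragments:
  8098 − 7130 = 968 bp
  wrap: 9014 − 8098 + 7130 = 8046 bp
Sorted largest to smallest: 8046, 968 bp.

8046, 968 bp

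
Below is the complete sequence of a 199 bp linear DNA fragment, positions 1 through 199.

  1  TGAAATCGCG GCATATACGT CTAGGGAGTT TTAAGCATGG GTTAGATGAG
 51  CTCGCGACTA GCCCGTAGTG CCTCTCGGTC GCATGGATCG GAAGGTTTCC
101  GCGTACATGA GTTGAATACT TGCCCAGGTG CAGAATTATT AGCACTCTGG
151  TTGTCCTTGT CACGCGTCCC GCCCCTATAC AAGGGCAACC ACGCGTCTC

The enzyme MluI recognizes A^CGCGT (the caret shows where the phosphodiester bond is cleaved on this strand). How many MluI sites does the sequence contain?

2

ACGCGT occurs starting at positions 162, 191.
MluI cuts at 2 sites.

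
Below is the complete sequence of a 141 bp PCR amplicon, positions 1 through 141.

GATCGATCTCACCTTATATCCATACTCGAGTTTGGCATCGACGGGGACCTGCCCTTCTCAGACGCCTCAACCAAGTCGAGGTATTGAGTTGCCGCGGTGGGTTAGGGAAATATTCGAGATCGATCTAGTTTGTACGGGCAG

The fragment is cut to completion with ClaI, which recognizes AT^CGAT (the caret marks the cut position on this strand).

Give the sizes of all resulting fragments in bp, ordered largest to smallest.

ClaI sites (ATCGAT) start at positions 2, 119.
ClaI cuts after base 2 of each site, so after positions 3, 120.
Linear molecule, 2 cuts → 3 fragments:
  1–3 → 3 bp
  4–120 → 117 bp
  121–141 → 21 bp
Sorted largest to smallest: 117, 21, 3 bp.

117, 21, 3 bp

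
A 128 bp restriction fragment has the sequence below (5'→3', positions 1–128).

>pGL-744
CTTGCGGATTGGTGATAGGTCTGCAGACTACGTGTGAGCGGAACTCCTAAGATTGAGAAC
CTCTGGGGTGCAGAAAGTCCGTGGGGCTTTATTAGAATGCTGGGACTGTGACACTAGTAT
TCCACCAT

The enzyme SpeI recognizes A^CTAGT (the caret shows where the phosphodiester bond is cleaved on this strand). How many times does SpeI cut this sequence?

ACTAGT occurs starting at position 113.
SpeI cuts at 1 site.

1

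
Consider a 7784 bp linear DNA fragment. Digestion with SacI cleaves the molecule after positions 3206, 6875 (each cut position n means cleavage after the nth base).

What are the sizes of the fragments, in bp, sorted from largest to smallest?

Linear molecule, 2 cuts → 3 fragments:
  3206 − 0 = 3206 bp
  6875 − 3206 = 3669 bp
  7784 − 6875 = 909 bp
Sorted largest to smallest: 3669, 3206, 909 bp.

3669, 3206, 909 bp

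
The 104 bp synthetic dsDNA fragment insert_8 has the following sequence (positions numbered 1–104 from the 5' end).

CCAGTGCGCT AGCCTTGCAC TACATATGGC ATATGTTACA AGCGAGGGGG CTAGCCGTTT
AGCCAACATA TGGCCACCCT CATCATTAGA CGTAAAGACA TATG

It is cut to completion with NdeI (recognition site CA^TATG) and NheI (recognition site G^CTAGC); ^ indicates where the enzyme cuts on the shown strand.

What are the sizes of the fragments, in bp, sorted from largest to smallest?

NdeI sites (CATATG) start at positions 23, 30, 67, 99.
NdeI cuts after base 2 of each site, so after positions 24, 31, 68, 100.
NheI sites (GCTAGC) start at positions 8, 50.
NheI cuts after the first base of each site, so after positions 8, 50.
Combined cut positions: 8, 24, 31, 50, 68, 100.
Linear molecule, 6 cuts → 7 fragments:
  1–8 → 8 bp
  9–24 → 16 bp
  25–31 → 7 bp
  32–50 → 19 bp
  51–68 → 18 bp
  69–100 → 32 bp
  101–104 → 4 bp
Sorted largest to smallest: 32, 19, 18, 16, 8, 7, 4 bp.

32, 19, 18, 16, 8, 7, 4 bp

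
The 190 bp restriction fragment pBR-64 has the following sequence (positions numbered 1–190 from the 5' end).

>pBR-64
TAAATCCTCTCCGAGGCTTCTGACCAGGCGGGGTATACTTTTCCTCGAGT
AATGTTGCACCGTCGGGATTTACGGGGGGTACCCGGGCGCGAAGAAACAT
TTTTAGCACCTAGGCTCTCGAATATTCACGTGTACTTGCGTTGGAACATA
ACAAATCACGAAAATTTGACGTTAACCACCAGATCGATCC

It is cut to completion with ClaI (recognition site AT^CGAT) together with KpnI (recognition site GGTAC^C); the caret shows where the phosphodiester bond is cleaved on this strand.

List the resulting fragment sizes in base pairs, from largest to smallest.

The ClaI site (ATCGAT) starts at position 183.
ClaI cuts after base 2 of each site, so after position 184.
The KpnI site (GGTACC) starts at position 78.
KpnI cuts after base 5 of each site (before the last base), so after position 82.
Combined cut positions: 82, 184.
Linear molecule, 2 cuts → 3 fragments:
  1–82 → 82 bp
  83–184 → 102 bp
  185–190 → 6 bp
Sorted largest to smallest: 102, 82, 6 bp.

102, 82, 6 bp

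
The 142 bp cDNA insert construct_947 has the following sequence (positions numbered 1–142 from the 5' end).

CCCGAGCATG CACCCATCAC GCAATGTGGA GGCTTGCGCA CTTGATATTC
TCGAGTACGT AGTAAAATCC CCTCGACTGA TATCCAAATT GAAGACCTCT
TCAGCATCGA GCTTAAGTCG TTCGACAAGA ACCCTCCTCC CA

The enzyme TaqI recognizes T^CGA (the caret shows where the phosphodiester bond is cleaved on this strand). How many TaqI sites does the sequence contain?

TCGA occurs starting at positions 51, 73, 107, 122.
TaqI cuts at 4 sites.

4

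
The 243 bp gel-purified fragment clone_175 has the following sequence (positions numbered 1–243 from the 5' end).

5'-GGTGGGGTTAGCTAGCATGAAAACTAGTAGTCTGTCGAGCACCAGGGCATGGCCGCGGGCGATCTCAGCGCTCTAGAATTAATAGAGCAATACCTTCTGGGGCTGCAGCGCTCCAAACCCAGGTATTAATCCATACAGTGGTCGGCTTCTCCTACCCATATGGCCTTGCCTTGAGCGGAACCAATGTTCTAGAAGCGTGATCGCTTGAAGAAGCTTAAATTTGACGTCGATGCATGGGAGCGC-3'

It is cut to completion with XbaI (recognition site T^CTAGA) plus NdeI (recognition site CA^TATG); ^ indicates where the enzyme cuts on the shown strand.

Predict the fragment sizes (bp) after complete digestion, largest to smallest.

XbaI sites (TCTAGA) start at positions 72, 188.
XbaI cuts after the first base of each site, so after positions 72, 188.
The NdeI site (CATATG) starts at position 157.
NdeI cuts after base 2 of each site, so after position 158.
Combined cut positions: 72, 158, 188.
Linear molecule, 3 cuts → 4 fragments:
  1–72 → 72 bp
  73–158 → 86 bp
  159–188 → 30 bp
  189–243 → 55 bp
Sorted largest to smallest: 86, 72, 55, 30 bp.

86, 72, 55, 30 bp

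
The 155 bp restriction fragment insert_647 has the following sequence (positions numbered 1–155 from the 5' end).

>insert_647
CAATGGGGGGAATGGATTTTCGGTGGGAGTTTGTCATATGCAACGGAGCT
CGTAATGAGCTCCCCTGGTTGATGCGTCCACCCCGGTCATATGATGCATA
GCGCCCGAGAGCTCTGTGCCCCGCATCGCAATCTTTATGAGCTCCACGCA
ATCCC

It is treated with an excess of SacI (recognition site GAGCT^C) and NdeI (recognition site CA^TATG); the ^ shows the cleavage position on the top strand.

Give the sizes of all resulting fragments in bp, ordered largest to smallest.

36, 30, 28, 24, 14, 12, 11 bp

SacI sites (GAGCTC) start at positions 46, 57, 109, 139.
SacI cuts after base 5 of each site (before the last base), so after positions 50, 61, 113, 143.
NdeI sites (CATATG) start at positions 35, 88.
NdeI cuts after base 2 of each site, so after positions 36, 89.
Combined cut positions: 36, 50, 61, 89, 113, 143.
Linear molecule, 6 cuts → 7 fragments:
  1–36 → 36 bp
  37–50 → 14 bp
  51–61 → 11 bp
  62–89 → 28 bp
  90–113 → 24 bp
  114–143 → 30 bp
  144–155 → 12 bp
Sorted largest to smallest: 36, 30, 28, 24, 14, 12, 11 bp.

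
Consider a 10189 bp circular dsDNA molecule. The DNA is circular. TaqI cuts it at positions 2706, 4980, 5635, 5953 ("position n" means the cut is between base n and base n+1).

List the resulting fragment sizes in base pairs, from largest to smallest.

Circular molecule, 4 cuts → 4 fragments:
  4980 − 2706 = 2274 bp
  5635 − 4980 = 655 bp
  5953 − 5635 = 318 bp
  wrap: 10189 − 5953 + 2706 = 6942 bp
Sorted largest to smallest: 6942, 2274, 655, 318 bp.

6942, 2274, 655, 318 bp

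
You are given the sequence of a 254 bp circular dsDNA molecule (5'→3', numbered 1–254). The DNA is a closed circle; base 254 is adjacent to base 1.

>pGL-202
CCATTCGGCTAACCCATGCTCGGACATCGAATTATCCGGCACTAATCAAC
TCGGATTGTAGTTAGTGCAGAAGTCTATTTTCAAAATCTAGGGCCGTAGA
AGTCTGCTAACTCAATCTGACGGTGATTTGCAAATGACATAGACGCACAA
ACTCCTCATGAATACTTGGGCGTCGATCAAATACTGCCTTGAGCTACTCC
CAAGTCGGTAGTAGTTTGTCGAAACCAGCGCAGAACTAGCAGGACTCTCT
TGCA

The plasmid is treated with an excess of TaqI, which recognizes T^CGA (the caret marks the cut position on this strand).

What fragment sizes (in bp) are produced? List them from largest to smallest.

146, 62, 46 bp

TaqI sites (TCGA) start at positions 27, 173, 219.
TaqI cuts after the first base of each site, so after positions 27, 173, 219.
Circular molecule, 3 cuts → 3 fragments:
  28–173 → 146 bp
  174–219 → 46 bp
  220–254 then 1–27 → 35 + 27 = 62 bp
Sorted largest to smallest: 146, 62, 46 bp.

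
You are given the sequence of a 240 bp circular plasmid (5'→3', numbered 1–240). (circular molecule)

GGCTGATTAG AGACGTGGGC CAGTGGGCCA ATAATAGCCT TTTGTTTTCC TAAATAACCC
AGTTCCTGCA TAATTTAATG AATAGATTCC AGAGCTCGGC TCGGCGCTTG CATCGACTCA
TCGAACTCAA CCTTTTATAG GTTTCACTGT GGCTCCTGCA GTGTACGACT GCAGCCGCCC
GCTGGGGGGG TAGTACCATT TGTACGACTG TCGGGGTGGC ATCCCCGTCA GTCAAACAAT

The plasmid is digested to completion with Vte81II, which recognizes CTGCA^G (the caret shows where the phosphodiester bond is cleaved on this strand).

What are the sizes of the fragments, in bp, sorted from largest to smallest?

227, 13 bp

Vte81II sites (CTGCAG) start at positions 156, 169.
Vte81II cuts after base 5 of each site (before the last base), so after positions 160, 173.
Circular molecule, 2 cuts → 2 fragments:
  161–173 → 13 bp
  174–240 then 1–160 → 67 + 160 = 227 bp
Sorted largest to smallest: 227, 13 bp.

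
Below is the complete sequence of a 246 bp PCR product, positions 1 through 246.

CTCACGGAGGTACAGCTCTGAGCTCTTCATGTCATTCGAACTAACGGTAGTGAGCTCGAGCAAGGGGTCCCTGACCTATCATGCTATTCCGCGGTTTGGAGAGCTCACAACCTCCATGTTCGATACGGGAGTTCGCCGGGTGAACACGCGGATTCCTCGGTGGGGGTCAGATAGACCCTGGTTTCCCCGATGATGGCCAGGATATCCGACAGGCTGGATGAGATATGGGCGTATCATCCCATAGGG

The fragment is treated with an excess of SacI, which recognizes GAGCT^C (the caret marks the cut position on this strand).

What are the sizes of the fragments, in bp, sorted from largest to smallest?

SacI sites (GAGCTC) start at positions 20, 52, 101.
SacI cuts after base 5 of each site (before the last base), so after positions 24, 56, 105.
Linear molecule, 3 cuts → 4 fragments:
  1–24 → 24 bp
  25–56 → 32 bp
  57–105 → 49 bp
  106–246 → 141 bp
Sorted largest to smallest: 141, 49, 32, 24 bp.

141, 49, 32, 24 bp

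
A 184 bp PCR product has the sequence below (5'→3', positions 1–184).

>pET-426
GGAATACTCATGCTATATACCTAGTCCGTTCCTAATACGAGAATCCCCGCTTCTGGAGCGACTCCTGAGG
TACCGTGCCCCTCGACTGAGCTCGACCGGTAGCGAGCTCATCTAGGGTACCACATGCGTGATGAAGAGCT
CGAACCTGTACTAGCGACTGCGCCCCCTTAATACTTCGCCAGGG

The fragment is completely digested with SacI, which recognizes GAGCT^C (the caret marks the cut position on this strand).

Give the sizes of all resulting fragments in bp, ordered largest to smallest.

92, 44, 32, 16 bp

SacI sites (GAGCTC) start at positions 88, 104, 136.
SacI cuts after base 5 of each site (before the last base), so after positions 92, 108, 140.
Linear molecule, 3 cuts → 4 fragments:
  1–92 → 92 bp
  93–108 → 16 bp
  109–140 → 32 bp
  141–184 → 44 bp
Sorted largest to smallest: 92, 44, 32, 16 bp.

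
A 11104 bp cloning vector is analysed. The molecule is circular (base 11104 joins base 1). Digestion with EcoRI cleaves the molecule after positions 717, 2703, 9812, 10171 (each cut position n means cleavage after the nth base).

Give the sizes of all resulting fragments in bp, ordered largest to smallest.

7109, 1986, 1650, 359 bp

Circular molecule, 4 cuts → 4 fragments:
  2703 − 717 = 1986 bp
  9812 − 2703 = 7109 bp
  10171 − 9812 = 359 bp
  wrap: 11104 − 10171 + 717 = 1650 bp
Sorted largest to smallest: 7109, 1986, 1650, 359 bp.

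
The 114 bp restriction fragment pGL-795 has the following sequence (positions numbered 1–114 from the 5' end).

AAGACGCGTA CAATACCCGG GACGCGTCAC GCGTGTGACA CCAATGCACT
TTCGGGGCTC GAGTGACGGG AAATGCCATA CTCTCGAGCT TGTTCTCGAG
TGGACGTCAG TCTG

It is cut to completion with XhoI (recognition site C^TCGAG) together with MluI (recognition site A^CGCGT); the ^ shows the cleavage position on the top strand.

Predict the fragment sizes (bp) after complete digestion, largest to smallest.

29, 25, 19, 18, 12, 7, 4 bp

XhoI sites (CTCGAG) start at positions 58, 83, 95.
XhoI cuts after the first base of each site, so after positions 58, 83, 95.
MluI sites (ACGCGT) start at positions 4, 22, 29.
MluI cuts after the first base of each site, so after positions 4, 22, 29.
Combined cut positions: 4, 22, 29, 58, 83, 95.
Linear molecule, 6 cuts → 7 fragments:
  1–4 → 4 bp
  5–22 → 18 bp
  23–29 → 7 bp
  30–58 → 29 bp
  59–83 → 25 bp
  84–95 → 12 bp
  96–114 → 19 bp
Sorted largest to smallest: 29, 25, 19, 18, 12, 7, 4 bp.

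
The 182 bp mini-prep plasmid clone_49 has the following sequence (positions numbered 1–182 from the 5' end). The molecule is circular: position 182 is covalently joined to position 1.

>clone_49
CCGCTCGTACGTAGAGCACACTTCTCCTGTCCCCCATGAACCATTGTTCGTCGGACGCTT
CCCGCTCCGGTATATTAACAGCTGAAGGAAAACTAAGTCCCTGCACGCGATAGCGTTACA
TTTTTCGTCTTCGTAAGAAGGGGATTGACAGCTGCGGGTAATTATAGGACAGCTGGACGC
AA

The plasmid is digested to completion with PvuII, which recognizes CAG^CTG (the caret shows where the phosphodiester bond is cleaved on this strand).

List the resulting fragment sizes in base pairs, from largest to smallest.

PvuII sites (CAGCTG) start at positions 79, 149, 170.
PvuII cuts after base 3 of each site, so after positions 81, 151, 172.
Circular molecule, 3 cuts → 3 fragments:
  82–151 → 70 bp
  152–172 → 21 bp
  173–182 then 1–81 → 10 + 81 = 91 bp
Sorted largest to smallest: 91, 70, 21 bp.

91, 70, 21 bp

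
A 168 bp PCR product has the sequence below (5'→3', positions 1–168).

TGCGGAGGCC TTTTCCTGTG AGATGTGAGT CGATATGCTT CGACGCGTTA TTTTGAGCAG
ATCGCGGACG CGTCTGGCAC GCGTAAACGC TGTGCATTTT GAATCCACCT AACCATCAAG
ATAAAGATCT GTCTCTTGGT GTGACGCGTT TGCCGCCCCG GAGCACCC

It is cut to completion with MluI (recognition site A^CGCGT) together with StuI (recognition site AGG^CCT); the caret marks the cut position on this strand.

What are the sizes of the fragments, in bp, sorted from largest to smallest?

65, 35, 25, 24, 11, 8 bp

MluI sites (ACGCGT) start at positions 43, 68, 79, 144.
MluI cuts after the first base of each site, so after positions 43, 68, 79, 144.
The StuI site (AGGCCT) starts at position 6.
StuI cuts after base 3 of each site, so after position 8.
Combined cut positions: 8, 43, 68, 79, 144.
Linear molecule, 5 cuts → 6 fragments:
  1–8 → 8 bp
  9–43 → 35 bp
  44–68 → 25 bp
  69–79 → 11 bp
  80–144 → 65 bp
  145–168 → 24 bp
Sorted largest to smallest: 65, 35, 25, 24, 11, 8 bp.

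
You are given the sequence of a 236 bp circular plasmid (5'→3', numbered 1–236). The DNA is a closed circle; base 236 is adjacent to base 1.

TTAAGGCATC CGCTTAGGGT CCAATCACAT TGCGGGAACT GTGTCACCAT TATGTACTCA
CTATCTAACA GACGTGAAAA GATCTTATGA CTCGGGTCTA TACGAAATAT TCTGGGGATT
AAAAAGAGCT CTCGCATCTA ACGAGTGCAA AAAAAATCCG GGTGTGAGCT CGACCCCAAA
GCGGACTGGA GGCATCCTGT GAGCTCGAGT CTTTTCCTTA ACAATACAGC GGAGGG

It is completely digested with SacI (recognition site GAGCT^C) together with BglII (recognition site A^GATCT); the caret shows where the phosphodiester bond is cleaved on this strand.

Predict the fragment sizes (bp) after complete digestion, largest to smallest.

111, 50, 40, 35 bp

SacI sites (GAGCTC) start at positions 126, 166, 201.
SacI cuts after base 5 of each site (before the last base), so after positions 130, 170, 205.
The BglII site (AGATCT) starts at position 80.
BglII cuts after the first base of each site, so after position 80.
Combined cut positions: 80, 130, 170, 205.
Circular molecule, 4 cuts → 4 fragments:
  81–130 → 50 bp
  131–170 → 40 bp
  171–205 → 35 bp
  206–236 then 1–80 → 31 + 80 = 111 bp
Sorted largest to smallest: 111, 50, 40, 35 bp.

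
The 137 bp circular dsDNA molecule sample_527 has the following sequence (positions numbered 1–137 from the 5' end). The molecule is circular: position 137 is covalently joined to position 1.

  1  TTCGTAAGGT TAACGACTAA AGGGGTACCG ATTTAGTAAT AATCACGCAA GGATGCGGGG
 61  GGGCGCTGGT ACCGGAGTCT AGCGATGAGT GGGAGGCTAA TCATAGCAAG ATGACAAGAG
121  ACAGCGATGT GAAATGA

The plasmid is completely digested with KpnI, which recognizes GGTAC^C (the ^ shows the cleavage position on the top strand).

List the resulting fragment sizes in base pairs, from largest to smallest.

93, 44 bp

KpnI sites (GGTACC) start at positions 24, 68.
KpnI cuts after base 5 of each site (before the last base), so after positions 28, 72.
Circular molecule, 2 cuts → 2 fragments:
  29–72 → 44 bp
  73–137 then 1–28 → 65 + 28 = 93 bp
Sorted largest to smallest: 93, 44 bp.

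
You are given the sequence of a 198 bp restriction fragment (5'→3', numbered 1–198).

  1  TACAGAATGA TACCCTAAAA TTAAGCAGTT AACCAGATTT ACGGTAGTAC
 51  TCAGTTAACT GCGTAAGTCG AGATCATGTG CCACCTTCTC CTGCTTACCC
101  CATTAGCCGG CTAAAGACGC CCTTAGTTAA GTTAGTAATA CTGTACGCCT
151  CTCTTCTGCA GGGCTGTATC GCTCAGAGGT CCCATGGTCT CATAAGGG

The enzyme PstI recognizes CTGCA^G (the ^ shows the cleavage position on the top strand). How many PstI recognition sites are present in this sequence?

CTGCAG occurs starting at position 156.
PstI cuts at 1 site.

1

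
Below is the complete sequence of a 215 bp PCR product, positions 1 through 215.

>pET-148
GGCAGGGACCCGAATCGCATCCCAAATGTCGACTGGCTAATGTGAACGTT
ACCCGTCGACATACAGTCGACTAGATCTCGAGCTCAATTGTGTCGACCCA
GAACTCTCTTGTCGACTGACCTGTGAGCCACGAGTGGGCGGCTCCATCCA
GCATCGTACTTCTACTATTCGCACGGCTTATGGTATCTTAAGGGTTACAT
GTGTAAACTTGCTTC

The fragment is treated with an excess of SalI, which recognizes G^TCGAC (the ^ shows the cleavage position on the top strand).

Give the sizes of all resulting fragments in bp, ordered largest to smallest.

SalI sites (GTCGAC) start at positions 28, 55, 66, 92, 111.
SalI cuts after the first base of each site, so after positions 28, 55, 66, 92, 111.
Linear molecule, 5 cuts → 6 fragments:
  1–28 → 28 bp
  29–55 → 27 bp
  56–66 → 11 bp
  67–92 → 26 bp
  93–111 → 19 bp
  112–215 → 104 bp
Sorted largest to smallest: 104, 28, 27, 26, 19, 11 bp.

104, 28, 27, 26, 19, 11 bp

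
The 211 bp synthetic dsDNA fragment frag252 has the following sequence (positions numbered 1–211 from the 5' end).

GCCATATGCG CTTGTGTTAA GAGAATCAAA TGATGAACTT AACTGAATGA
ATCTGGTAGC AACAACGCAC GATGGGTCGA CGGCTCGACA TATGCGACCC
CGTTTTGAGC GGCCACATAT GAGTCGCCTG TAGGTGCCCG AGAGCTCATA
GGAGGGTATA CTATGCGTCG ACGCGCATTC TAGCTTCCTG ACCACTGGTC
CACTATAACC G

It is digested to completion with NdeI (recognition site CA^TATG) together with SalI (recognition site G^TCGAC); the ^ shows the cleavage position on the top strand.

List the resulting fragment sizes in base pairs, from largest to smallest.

72, 50, 44, 27, 14, 4 bp

NdeI sites (CATATG) start at positions 3, 89, 116.
NdeI cuts after base 2 of each site, so after positions 4, 90, 117.
SalI sites (GTCGAC) start at positions 76, 167.
SalI cuts after the first base of each site, so after positions 76, 167.
Combined cut positions: 4, 76, 90, 117, 167.
Linear molecule, 5 cuts → 6 fragments:
  1–4 → 4 bp
  5–76 → 72 bp
  77–90 → 14 bp
  91–117 → 27 bp
  118–167 → 50 bp
  168–211 → 44 bp
Sorted largest to smallest: 72, 50, 44, 27, 14, 4 bp.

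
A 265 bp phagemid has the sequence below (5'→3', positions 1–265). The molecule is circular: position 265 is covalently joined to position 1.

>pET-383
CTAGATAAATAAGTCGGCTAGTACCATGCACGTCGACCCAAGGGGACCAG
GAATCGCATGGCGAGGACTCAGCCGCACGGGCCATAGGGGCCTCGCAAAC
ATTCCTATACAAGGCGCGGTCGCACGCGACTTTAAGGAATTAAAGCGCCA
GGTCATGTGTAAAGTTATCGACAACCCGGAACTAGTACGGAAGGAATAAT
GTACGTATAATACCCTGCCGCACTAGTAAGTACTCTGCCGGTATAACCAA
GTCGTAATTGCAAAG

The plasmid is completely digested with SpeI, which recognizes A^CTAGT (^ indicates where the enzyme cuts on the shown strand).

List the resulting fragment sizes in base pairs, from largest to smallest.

224, 41 bp

SpeI sites (ACTAGT) start at positions 181, 222.
SpeI cuts after the first base of each site, so after positions 181, 222.
Circular molecule, 2 cuts → 2 fragments:
  182–222 → 41 bp
  223–265 then 1–181 → 43 + 181 = 224 bp
Sorted largest to smallest: 224, 41 bp.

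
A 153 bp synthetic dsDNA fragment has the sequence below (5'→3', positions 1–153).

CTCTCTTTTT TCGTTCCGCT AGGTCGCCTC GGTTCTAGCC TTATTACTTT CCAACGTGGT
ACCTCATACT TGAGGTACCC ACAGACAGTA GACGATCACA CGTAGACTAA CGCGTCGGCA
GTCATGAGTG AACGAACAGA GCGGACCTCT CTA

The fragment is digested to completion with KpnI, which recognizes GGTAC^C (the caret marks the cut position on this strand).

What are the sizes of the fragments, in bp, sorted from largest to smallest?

75, 62, 16 bp

KpnI sites (GGTACC) start at positions 58, 74.
KpnI cuts after base 5 of each site (before the last base), so after positions 62, 78.
Linear molecule, 2 cuts → 3 fragments:
  1–62 → 62 bp
  63–78 → 16 bp
  79–153 → 75 bp
Sorted largest to smallest: 75, 62, 16 bp.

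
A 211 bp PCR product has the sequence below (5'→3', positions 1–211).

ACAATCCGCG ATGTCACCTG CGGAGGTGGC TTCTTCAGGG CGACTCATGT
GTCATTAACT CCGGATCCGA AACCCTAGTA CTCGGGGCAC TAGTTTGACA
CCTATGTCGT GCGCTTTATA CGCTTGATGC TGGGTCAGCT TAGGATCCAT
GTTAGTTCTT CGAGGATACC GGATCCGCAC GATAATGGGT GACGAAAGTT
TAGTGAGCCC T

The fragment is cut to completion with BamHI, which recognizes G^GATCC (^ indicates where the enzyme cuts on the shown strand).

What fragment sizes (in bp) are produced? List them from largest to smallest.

80, 63, 40, 28 bp

BamHI sites (GGATCC) start at positions 63, 143, 171.
BamHI cuts after the first base of each site, so after positions 63, 143, 171.
Linear molecule, 3 cuts → 4 fragments:
  1–63 → 63 bp
  64–143 → 80 bp
  144–171 → 28 bp
  172–211 → 40 bp
Sorted largest to smallest: 80, 63, 40, 28 bp.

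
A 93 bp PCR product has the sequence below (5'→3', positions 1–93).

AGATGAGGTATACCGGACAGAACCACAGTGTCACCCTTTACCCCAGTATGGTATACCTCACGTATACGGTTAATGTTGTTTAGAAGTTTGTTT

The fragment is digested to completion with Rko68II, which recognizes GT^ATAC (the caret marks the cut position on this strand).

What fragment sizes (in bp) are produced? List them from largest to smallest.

Rko68II sites (GTATAC) start at positions 8, 51, 62.
Rko68II cuts after base 2 of each site, so after positions 9, 52, 63.
Linear molecule, 3 cuts → 4 fragments:
  1–9 → 9 bp
  10–52 → 43 bp
  53–63 → 11 bp
  64–93 → 30 bp
Sorted largest to smallest: 43, 30, 11, 9 bp.

43, 30, 11, 9 bp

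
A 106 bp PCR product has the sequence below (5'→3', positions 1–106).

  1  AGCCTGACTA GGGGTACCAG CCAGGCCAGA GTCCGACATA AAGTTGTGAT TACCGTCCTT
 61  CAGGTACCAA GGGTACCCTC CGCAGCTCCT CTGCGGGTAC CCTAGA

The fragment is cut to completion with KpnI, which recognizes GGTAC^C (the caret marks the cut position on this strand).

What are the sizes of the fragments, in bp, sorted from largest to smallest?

KpnI sites (GGTACC) start at positions 13, 63, 72, 96.
KpnI cuts after base 5 of each site (before the last base), so after positions 17, 67, 76, 100.
Linear molecule, 4 cuts → 5 fragments:
  1–17 → 17 bp
  18–67 → 50 bp
  68–76 → 9 bp
  77–100 → 24 bp
  101–106 → 6 bp
Sorted largest to smallest: 50, 24, 17, 9, 6 bp.

50, 24, 17, 9, 6 bp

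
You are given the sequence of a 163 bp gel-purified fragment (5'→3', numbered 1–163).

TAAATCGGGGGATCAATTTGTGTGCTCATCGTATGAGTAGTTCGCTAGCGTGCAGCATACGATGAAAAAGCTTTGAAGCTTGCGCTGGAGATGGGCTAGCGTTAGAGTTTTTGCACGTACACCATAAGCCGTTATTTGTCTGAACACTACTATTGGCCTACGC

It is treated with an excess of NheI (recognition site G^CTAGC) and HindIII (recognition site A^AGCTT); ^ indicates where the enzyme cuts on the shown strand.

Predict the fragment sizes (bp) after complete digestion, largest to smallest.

NheI sites (GCTAGC) start at positions 44, 95.
NheI cuts after the first base of each site, so after positions 44, 95.
HindIII sites (AAGCTT) start at positions 68, 76.
HindIII cuts after the first base of each site, so after positions 68, 76.
Combined cut positions: 44, 68, 76, 95.
Linear molecule, 4 cuts → 5 fragments:
  1–44 → 44 bp
  45–68 → 24 bp
  69–76 → 8 bp
  77–95 → 19 bp
  96–163 → 68 bp
Sorted largest to smallest: 68, 44, 24, 19, 8 bp.

68, 44, 24, 19, 8 bp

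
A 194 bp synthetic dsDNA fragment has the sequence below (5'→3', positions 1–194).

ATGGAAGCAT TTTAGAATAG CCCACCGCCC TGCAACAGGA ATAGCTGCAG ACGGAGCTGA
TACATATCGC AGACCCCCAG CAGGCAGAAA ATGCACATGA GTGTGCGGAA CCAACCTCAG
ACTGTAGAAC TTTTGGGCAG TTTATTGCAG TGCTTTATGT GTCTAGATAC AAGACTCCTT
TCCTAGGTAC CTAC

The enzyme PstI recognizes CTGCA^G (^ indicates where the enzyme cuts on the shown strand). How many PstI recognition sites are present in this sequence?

CTGCAG occurs starting at position 45.
PstI cuts at 1 site.

1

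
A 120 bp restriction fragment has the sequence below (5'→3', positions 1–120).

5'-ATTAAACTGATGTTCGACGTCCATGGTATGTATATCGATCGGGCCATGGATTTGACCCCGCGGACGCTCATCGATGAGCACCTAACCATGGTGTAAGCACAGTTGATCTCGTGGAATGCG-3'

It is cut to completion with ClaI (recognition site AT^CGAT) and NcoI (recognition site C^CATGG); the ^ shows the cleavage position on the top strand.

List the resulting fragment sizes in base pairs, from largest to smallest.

ClaI sites (ATCGAT) start at positions 34, 70.
ClaI cuts after base 2 of each site, so after positions 35, 71.
NcoI sites (CCATGG) start at positions 21, 44, 86.
NcoI cuts after the first base of each site, so after positions 21, 44, 86.
Combined cut positions: 21, 35, 44, 71, 86.
Linear molecule, 5 cuts → 6 fragments:
  1–21 → 21 bp
  22–35 → 14 bp
  36–44 → 9 bp
  45–71 → 27 bp
  72–86 → 15 bp
  87–120 → 34 bp
Sorted largest to smallest: 34, 27, 21, 15, 14, 9 bp.

34, 27, 21, 15, 14, 9 bp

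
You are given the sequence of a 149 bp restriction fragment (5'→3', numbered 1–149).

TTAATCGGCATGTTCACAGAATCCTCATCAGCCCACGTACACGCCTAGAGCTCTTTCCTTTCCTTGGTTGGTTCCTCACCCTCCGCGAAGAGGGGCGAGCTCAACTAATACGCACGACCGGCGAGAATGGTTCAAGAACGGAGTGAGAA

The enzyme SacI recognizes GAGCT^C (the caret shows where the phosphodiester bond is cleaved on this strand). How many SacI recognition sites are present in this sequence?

GAGCTC occurs starting at positions 48, 97.
SacI cuts at 2 sites.

2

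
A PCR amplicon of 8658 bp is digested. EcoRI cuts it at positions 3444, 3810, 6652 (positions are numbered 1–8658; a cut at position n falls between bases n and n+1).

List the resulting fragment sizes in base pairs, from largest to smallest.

3444, 2842, 2006, 366 bp

Linear molecule, 3 cuts → 4 fragments:
  3444 − 0 = 3444 bp
  3810 − 3444 = 366 bp
  6652 − 3810 = 2842 bp
  8658 − 6652 = 2006 bp
Sorted largest to smallest: 3444, 2842, 2006, 366 bp.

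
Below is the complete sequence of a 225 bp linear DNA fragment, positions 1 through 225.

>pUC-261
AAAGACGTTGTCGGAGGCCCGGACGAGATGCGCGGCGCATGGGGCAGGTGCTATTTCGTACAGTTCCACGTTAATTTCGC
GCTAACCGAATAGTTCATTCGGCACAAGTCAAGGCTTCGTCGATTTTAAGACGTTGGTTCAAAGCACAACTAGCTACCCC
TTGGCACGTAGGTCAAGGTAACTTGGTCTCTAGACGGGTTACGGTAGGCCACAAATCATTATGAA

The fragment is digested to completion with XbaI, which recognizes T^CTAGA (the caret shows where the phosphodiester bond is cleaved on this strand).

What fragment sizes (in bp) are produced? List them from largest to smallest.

189, 36 bp

The XbaI site (TCTAGA) starts at position 189.
XbaI cuts after the first base of each site, so after position 189.
Linear molecule, 1 cut → 2 fragments:
  1–189 → 189 bp
  190–225 → 36 bp
Sorted largest to smallest: 189, 36 bp.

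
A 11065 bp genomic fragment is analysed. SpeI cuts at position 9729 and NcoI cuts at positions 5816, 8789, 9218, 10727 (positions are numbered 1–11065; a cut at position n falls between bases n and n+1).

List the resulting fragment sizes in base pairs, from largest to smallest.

5816, 2973, 998, 511, 429, 338 bp

Combined cut positions (sorted): 5816, 8789, 9218, 9729, 10727.
Linear molecule, 5 cuts → 6 fragments:
  5816 − 0 = 5816 bp
  8789 − 5816 = 2973 bp
  9218 − 8789 = 429 bp
  9729 − 9218 = 511 bp
  10727 − 9729 = 998 bp
  11065 − 10727 = 338 bp
Sorted largest to smallest: 5816, 2973, 998, 511, 429, 338 bp.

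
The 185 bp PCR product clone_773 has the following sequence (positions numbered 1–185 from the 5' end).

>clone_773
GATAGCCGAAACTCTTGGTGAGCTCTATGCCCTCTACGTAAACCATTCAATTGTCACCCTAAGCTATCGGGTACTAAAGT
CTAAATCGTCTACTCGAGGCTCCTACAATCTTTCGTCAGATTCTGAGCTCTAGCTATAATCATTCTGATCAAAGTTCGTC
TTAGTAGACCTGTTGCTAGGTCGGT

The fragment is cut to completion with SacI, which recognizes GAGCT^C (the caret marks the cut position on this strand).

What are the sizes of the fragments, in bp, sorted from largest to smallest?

105, 56, 24 bp

SacI sites (GAGCTC) start at positions 20, 125.
SacI cuts after base 5 of each site (before the last base), so after positions 24, 129.
Linear molecule, 2 cuts → 3 fragments:
  1–24 → 24 bp
  25–129 → 105 bp
  130–185 → 56 bp
Sorted largest to smallest: 105, 56, 24 bp.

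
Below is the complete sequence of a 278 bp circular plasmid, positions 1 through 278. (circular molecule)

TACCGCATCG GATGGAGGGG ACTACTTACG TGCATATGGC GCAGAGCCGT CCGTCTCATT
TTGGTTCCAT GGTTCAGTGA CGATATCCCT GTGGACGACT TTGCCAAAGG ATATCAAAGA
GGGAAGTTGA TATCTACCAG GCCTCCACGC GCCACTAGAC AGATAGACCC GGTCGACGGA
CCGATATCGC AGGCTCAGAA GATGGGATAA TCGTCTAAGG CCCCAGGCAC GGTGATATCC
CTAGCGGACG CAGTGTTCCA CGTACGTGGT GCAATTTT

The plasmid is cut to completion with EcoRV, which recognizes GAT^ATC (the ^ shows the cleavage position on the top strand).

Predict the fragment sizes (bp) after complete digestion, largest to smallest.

126, 54, 51, 28, 19 bp

EcoRV sites (GATATC) start at positions 82, 110, 129, 183, 234.
EcoRV cuts after base 3 of each site, so after positions 84, 112, 131, 185, 236.
Circular molecule, 5 cuts → 5 fragments:
  85–112 → 28 bp
  113–131 → 19 bp
  132–185 → 54 bp
  186–236 → 51 bp
  237–278 then 1–84 → 42 + 84 = 126 bp
Sorted largest to smallest: 126, 54, 51, 28, 19 bp.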